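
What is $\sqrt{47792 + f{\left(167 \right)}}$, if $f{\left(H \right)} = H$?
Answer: $\sqrt{47959} \approx 219.0$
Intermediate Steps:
$\sqrt{47792 + f{\left(167 \right)}} = \sqrt{47792 + 167} = \sqrt{47959}$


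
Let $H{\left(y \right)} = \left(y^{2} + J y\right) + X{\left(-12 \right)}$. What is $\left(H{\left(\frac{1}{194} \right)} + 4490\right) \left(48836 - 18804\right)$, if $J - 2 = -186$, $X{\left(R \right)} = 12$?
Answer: $\frac{1271867040116}{9409} \approx 1.3518 \cdot 10^{8}$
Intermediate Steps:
$J = -184$ ($J = 2 - 186 = -184$)
$H{\left(y \right)} = 12 + y^{2} - 184 y$ ($H{\left(y \right)} = \left(y^{2} - 184 y\right) + 12 = 12 + y^{2} - 184 y$)
$\left(H{\left(\frac{1}{194} \right)} + 4490\right) \left(48836 - 18804\right) = \left(\left(12 + \left(\frac{1}{194}\right)^{2} - \frac{184}{194}\right) + 4490\right) \left(48836 - 18804\right) = \left(\left(12 + \left(\frac{1}{194}\right)^{2} - \frac{92}{97}\right) + 4490\right) 30032 = \left(\left(12 + \frac{1}{37636} - \frac{92}{97}\right) + 4490\right) 30032 = \left(\frac{415937}{37636} + 4490\right) 30032 = \frac{169401577}{37636} \cdot 30032 = \frac{1271867040116}{9409}$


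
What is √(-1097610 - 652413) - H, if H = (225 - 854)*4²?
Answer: 10064 + 33*I*√1607 ≈ 10064.0 + 1322.9*I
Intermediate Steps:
H = -10064 (H = -629*16 = -10064)
√(-1097610 - 652413) - H = √(-1097610 - 652413) - 1*(-10064) = √(-1750023) + 10064 = 33*I*√1607 + 10064 = 10064 + 33*I*√1607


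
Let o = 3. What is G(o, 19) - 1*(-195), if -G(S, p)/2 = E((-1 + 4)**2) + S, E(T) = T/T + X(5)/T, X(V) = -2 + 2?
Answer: 187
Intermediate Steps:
X(V) = 0
E(T) = 1 (E(T) = T/T + 0/T = 1 + 0 = 1)
G(S, p) = -2 - 2*S (G(S, p) = -2*(1 + S) = -2 - 2*S)
G(o, 19) - 1*(-195) = (-2 - 2*3) - 1*(-195) = (-2 - 6) + 195 = -8 + 195 = 187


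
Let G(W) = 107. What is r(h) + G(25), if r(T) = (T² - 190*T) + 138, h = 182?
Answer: -1211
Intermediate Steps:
r(T) = 138 + T² - 190*T
r(h) + G(25) = (138 + 182² - 190*182) + 107 = (138 + 33124 - 34580) + 107 = -1318 + 107 = -1211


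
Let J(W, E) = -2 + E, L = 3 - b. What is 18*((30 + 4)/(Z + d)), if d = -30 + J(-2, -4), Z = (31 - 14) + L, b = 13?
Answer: -612/29 ≈ -21.103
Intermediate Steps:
L = -10 (L = 3 - 1*13 = 3 - 13 = -10)
Z = 7 (Z = (31 - 14) - 10 = 17 - 10 = 7)
d = -36 (d = -30 + (-2 - 4) = -30 - 6 = -36)
18*((30 + 4)/(Z + d)) = 18*((30 + 4)/(7 - 36)) = 18*(34/(-29)) = 18*(34*(-1/29)) = 18*(-34/29) = -612/29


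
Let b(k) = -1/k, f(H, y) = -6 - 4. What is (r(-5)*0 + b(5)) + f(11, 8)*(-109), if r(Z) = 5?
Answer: 5449/5 ≈ 1089.8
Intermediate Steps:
f(H, y) = -10
(r(-5)*0 + b(5)) + f(11, 8)*(-109) = (5*0 - 1/5) - 10*(-109) = (0 - 1*1/5) + 1090 = (0 - 1/5) + 1090 = -1/5 + 1090 = 5449/5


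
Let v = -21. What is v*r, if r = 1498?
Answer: -31458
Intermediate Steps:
v*r = -21*1498 = -31458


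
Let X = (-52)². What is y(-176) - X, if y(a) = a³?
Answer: -5454480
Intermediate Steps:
X = 2704
y(-176) - X = (-176)³ - 1*2704 = -5451776 - 2704 = -5454480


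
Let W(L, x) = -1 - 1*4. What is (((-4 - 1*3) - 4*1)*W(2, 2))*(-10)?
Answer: -550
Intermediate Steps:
W(L, x) = -5 (W(L, x) = -1 - 4 = -5)
(((-4 - 1*3) - 4*1)*W(2, 2))*(-10) = (((-4 - 1*3) - 4*1)*(-5))*(-10) = (((-4 - 3) - 4)*(-5))*(-10) = ((-7 - 4)*(-5))*(-10) = -11*(-5)*(-10) = 55*(-10) = -550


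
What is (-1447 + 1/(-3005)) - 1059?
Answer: -7530531/3005 ≈ -2506.0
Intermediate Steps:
(-1447 + 1/(-3005)) - 1059 = (-1447 - 1/3005) - 1059 = -4348236/3005 - 1059 = -7530531/3005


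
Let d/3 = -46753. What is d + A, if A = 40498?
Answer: -99761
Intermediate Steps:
d = -140259 (d = 3*(-46753) = -140259)
d + A = -140259 + 40498 = -99761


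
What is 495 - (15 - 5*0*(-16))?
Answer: 480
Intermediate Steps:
495 - (15 - 5*0*(-16)) = 495 - (15 + 0*(-16)) = 495 - (15 + 0) = 495 - 1*15 = 495 - 15 = 480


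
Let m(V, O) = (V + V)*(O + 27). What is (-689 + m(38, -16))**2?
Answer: 21609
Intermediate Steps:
m(V, O) = 2*V*(27 + O) (m(V, O) = (2*V)*(27 + O) = 2*V*(27 + O))
(-689 + m(38, -16))**2 = (-689 + 2*38*(27 - 16))**2 = (-689 + 2*38*11)**2 = (-689 + 836)**2 = 147**2 = 21609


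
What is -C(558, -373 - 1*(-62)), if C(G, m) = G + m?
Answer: -247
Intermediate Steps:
-C(558, -373 - 1*(-62)) = -(558 + (-373 - 1*(-62))) = -(558 + (-373 + 62)) = -(558 - 311) = -1*247 = -247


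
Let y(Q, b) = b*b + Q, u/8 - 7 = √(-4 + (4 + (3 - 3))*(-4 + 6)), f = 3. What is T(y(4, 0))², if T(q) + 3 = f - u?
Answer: 5184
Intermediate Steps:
u = 72 (u = 56 + 8*√(-4 + (4 + (3 - 3))*(-4 + 6)) = 56 + 8*√(-4 + (4 + 0)*2) = 56 + 8*√(-4 + 4*2) = 56 + 8*√(-4 + 8) = 56 + 8*√4 = 56 + 8*2 = 56 + 16 = 72)
y(Q, b) = Q + b² (y(Q, b) = b² + Q = Q + b²)
T(q) = -72 (T(q) = -3 + (3 - 1*72) = -3 + (3 - 72) = -3 - 69 = -72)
T(y(4, 0))² = (-72)² = 5184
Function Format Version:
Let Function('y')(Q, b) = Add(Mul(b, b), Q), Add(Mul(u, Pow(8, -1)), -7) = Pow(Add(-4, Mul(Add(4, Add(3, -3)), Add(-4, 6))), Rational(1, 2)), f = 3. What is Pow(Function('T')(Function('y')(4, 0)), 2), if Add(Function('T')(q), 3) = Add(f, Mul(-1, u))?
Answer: 5184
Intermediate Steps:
u = 72 (u = Add(56, Mul(8, Pow(Add(-4, Mul(Add(4, Add(3, -3)), Add(-4, 6))), Rational(1, 2)))) = Add(56, Mul(8, Pow(Add(-4, Mul(Add(4, 0), 2)), Rational(1, 2)))) = Add(56, Mul(8, Pow(Add(-4, Mul(4, 2)), Rational(1, 2)))) = Add(56, Mul(8, Pow(Add(-4, 8), Rational(1, 2)))) = Add(56, Mul(8, Pow(4, Rational(1, 2)))) = Add(56, Mul(8, 2)) = Add(56, 16) = 72)
Function('y')(Q, b) = Add(Q, Pow(b, 2)) (Function('y')(Q, b) = Add(Pow(b, 2), Q) = Add(Q, Pow(b, 2)))
Function('T')(q) = -72 (Function('T')(q) = Add(-3, Add(3, Mul(-1, 72))) = Add(-3, Add(3, -72)) = Add(-3, -69) = -72)
Pow(Function('T')(Function('y')(4, 0)), 2) = Pow(-72, 2) = 5184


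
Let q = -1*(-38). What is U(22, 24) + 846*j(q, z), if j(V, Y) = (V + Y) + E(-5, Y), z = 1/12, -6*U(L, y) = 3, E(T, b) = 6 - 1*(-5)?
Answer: 41524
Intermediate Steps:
E(T, b) = 11 (E(T, b) = 6 + 5 = 11)
U(L, y) = -½ (U(L, y) = -⅙*3 = -½)
z = 1/12 ≈ 0.083333
q = 38
j(V, Y) = 11 + V + Y (j(V, Y) = (V + Y) + 11 = 11 + V + Y)
U(22, 24) + 846*j(q, z) = -½ + 846*(11 + 38 + 1/12) = -½ + 846*(589/12) = -½ + 83049/2 = 41524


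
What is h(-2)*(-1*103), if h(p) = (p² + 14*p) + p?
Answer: 2678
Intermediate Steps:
h(p) = p² + 15*p
h(-2)*(-1*103) = (-2*(15 - 2))*(-1*103) = -2*13*(-103) = -26*(-103) = 2678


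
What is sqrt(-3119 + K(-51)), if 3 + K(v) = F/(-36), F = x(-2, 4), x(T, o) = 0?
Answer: I*sqrt(3122) ≈ 55.875*I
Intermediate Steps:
F = 0
K(v) = -3 (K(v) = -3 + 0/(-36) = -3 + 0*(-1/36) = -3 + 0 = -3)
sqrt(-3119 + K(-51)) = sqrt(-3119 - 3) = sqrt(-3122) = I*sqrt(3122)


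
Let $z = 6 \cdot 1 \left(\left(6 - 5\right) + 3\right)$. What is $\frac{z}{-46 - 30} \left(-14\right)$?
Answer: $\frac{84}{19} \approx 4.4211$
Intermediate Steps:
$z = 24$ ($z = 6 \left(1 + 3\right) = 6 \cdot 4 = 24$)
$\frac{z}{-46 - 30} \left(-14\right) = \frac{1}{-46 - 30} \cdot 24 \left(-14\right) = \frac{1}{-76} \cdot 24 \left(-14\right) = \left(- \frac{1}{76}\right) 24 \left(-14\right) = \left(- \frac{6}{19}\right) \left(-14\right) = \frac{84}{19}$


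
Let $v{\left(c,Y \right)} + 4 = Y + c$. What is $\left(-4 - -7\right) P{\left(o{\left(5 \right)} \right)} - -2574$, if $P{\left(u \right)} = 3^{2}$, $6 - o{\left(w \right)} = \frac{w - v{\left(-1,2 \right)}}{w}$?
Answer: $2601$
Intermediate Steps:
$v{\left(c,Y \right)} = -4 + Y + c$ ($v{\left(c,Y \right)} = -4 + \left(Y + c\right) = -4 + Y + c$)
$o{\left(w \right)} = 6 - \frac{3 + w}{w}$ ($o{\left(w \right)} = 6 - \frac{w - \left(-4 + 2 - 1\right)}{w} = 6 - \frac{w - -3}{w} = 6 - \frac{w + 3}{w} = 6 - \frac{3 + w}{w}$)
$P{\left(u \right)} = 9$
$\left(-4 - -7\right) P{\left(o{\left(5 \right)} \right)} - -2574 = \left(-4 - -7\right) 9 - -2574 = \left(-4 + 7\right) 9 + 2574 = 3 \cdot 9 + 2574 = 27 + 2574 = 2601$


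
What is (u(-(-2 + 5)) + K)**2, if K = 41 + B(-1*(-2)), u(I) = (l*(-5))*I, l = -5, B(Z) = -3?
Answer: 1369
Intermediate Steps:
u(I) = 25*I (u(I) = (-5*(-5))*I = 25*I)
K = 38 (K = 41 - 3 = 38)
(u(-(-2 + 5)) + K)**2 = (25*(-(-2 + 5)) + 38)**2 = (25*(-1*3) + 38)**2 = (25*(-3) + 38)**2 = (-75 + 38)**2 = (-37)**2 = 1369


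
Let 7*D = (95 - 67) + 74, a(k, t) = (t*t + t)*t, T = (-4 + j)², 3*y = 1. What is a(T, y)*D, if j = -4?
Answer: 136/63 ≈ 2.1587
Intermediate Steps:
y = ⅓ (y = (⅓)*1 = ⅓ ≈ 0.33333)
T = 64 (T = (-4 - 4)² = (-8)² = 64)
a(k, t) = t*(t + t²) (a(k, t) = (t² + t)*t = (t + t²)*t = t*(t + t²))
D = 102/7 (D = ((95 - 67) + 74)/7 = (28 + 74)/7 = (⅐)*102 = 102/7 ≈ 14.571)
a(T, y)*D = ((⅓)²*(1 + ⅓))*(102/7) = ((⅑)*(4/3))*(102/7) = (4/27)*(102/7) = 136/63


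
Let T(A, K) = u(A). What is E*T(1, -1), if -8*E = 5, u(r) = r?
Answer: -5/8 ≈ -0.62500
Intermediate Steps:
T(A, K) = A
E = -5/8 (E = -1/8*5 = -5/8 ≈ -0.62500)
E*T(1, -1) = -5/8*1 = -5/8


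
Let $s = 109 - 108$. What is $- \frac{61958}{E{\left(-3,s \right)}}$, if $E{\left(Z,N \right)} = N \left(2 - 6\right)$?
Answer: $\frac{30979}{2} \approx 15490.0$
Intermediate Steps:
$s = 1$ ($s = 109 - 108 = 1$)
$E{\left(Z,N \right)} = - 4 N$ ($E{\left(Z,N \right)} = N \left(-4\right) = - 4 N$)
$- \frac{61958}{E{\left(-3,s \right)}} = - \frac{61958}{\left(-4\right) 1} = - \frac{61958}{-4} = \left(-61958\right) \left(- \frac{1}{4}\right) = \frac{30979}{2}$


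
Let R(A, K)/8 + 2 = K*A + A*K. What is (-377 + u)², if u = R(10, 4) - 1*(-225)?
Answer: 222784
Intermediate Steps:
R(A, K) = -16 + 16*A*K (R(A, K) = -16 + 8*(K*A + A*K) = -16 + 8*(A*K + A*K) = -16 + 8*(2*A*K) = -16 + 16*A*K)
u = 849 (u = (-16 + 16*10*4) - 1*(-225) = (-16 + 640) + 225 = 624 + 225 = 849)
(-377 + u)² = (-377 + 849)² = 472² = 222784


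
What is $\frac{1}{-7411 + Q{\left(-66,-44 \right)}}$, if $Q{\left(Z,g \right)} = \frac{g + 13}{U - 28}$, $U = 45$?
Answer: $- \frac{17}{126018} \approx -0.0001349$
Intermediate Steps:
$Q{\left(Z,g \right)} = \frac{13}{17} + \frac{g}{17}$ ($Q{\left(Z,g \right)} = \frac{g + 13}{45 - 28} = \frac{13 + g}{17} = \left(13 + g\right) \frac{1}{17} = \frac{13}{17} + \frac{g}{17}$)
$\frac{1}{-7411 + Q{\left(-66,-44 \right)}} = \frac{1}{-7411 + \left(\frac{13}{17} + \frac{1}{17} \left(-44\right)\right)} = \frac{1}{-7411 + \left(\frac{13}{17} - \frac{44}{17}\right)} = \frac{1}{-7411 - \frac{31}{17}} = \frac{1}{- \frac{126018}{17}} = - \frac{17}{126018}$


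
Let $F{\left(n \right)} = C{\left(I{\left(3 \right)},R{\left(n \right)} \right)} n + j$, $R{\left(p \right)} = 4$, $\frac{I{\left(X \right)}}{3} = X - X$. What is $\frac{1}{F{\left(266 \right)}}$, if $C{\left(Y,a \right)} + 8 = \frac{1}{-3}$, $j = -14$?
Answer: $- \frac{3}{6692} \approx -0.0004483$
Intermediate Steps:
$I{\left(X \right)} = 0$ ($I{\left(X \right)} = 3 \left(X - X\right) = 3 \cdot 0 = 0$)
$C{\left(Y,a \right)} = - \frac{25}{3}$ ($C{\left(Y,a \right)} = -8 + \frac{1}{-3} = -8 - \frac{1}{3} = - \frac{25}{3}$)
$F{\left(n \right)} = -14 - \frac{25 n}{3}$ ($F{\left(n \right)} = - \frac{25 n}{3} - 14 = -14 - \frac{25 n}{3}$)
$\frac{1}{F{\left(266 \right)}} = \frac{1}{-14 - \frac{6650}{3}} = \frac{1}{- \frac{6692}{3}} = - \frac{3}{6692}$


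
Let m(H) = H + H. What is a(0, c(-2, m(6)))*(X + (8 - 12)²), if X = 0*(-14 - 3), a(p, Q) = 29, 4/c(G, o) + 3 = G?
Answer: 464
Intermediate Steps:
m(H) = 2*H
c(G, o) = 4/(-3 + G)
X = 0 (X = 0*(-17) = 0)
a(0, c(-2, m(6)))*(X + (8 - 12)²) = 29*(0 + (8 - 12)²) = 29*(0 + (-4)²) = 29*(0 + 16) = 29*16 = 464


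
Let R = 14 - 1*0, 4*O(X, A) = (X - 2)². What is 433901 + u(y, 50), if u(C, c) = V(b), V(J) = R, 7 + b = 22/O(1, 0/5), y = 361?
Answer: 433915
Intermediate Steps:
O(X, A) = (-2 + X)²/4 (O(X, A) = (X - 2)²/4 = (-2 + X)²/4)
b = 81 (b = -7 + 22/(((-2 + 1)²/4)) = -7 + 22/(((¼)*(-1)²)) = -7 + 22/(((¼)*1)) = -7 + 22/(¼) = -7 + 22*4 = -7 + 88 = 81)
R = 14 (R = 14 + 0 = 14)
V(J) = 14
u(C, c) = 14
433901 + u(y, 50) = 433901 + 14 = 433915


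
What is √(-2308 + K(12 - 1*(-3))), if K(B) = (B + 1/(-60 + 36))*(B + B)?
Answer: I*√7437/2 ≈ 43.119*I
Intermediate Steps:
K(B) = 2*B*(-1/24 + B) (K(B) = (B + 1/(-24))*(2*B) = (B - 1/24)*(2*B) = (-1/24 + B)*(2*B) = 2*B*(-1/24 + B))
√(-2308 + K(12 - 1*(-3))) = √(-2308 + (12 - 1*(-3))*(-1 + 24*(12 - 1*(-3)))/12) = √(-2308 + (12 + 3)*(-1 + 24*(12 + 3))/12) = √(-2308 + (1/12)*15*(-1 + 24*15)) = √(-2308 + (1/12)*15*(-1 + 360)) = √(-2308 + (1/12)*15*359) = √(-2308 + 1795/4) = √(-7437/4) = I*√7437/2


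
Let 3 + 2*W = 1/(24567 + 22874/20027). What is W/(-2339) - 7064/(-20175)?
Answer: 8144488786090043/23218383458096475 ≈ 0.35078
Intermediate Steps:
W = -738029261/492026183 (W = -3/2 + 1/(2*(24567 + 22874/20027)) = -3/2 + 1/(2*(492026183/20027)) = -3/2 + (½)*(20027/492026183) = -3/2 + 20027/984052366 = -738029261/492026183 ≈ -1.5000)
W/(-2339) - 7064/(-20175) = -738029261/492026183/(-2339) - 7064/(-20175) = -738029261/492026183*(-1/2339) - 7064*(-1/20175) = 738029261/1150849242037 + 7064/20175 = 8144488786090043/23218383458096475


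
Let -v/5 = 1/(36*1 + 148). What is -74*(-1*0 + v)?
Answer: 185/92 ≈ 2.0109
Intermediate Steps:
v = -5/184 (v = -5/(36*1 + 148) = -5/(36 + 148) = -5/184 ≈ -0.027174)
-74*(-1*0 + v) = -74*(-1*0 - 5/184) = -74*(0 - 5/184) = -74*(-5/184) = 185/92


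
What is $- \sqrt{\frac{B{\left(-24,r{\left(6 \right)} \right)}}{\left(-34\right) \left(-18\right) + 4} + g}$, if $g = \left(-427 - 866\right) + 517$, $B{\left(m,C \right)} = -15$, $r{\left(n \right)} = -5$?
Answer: $- \frac{i \sqrt{73616774}}{308} \approx - 27.857 i$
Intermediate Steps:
$g = -776$ ($g = -1293 + 517 = -776$)
$- \sqrt{\frac{B{\left(-24,r{\left(6 \right)} \right)}}{\left(-34\right) \left(-18\right) + 4} + g} = - \sqrt{- \frac{15}{\left(-34\right) \left(-18\right) + 4} - 776} = - \sqrt{- \frac{15}{612 + 4} - 776} = - \sqrt{- \frac{15}{616} - 776} = - \sqrt{- \frac{478031}{616}} = - \frac{i \sqrt{73616774}}{308}$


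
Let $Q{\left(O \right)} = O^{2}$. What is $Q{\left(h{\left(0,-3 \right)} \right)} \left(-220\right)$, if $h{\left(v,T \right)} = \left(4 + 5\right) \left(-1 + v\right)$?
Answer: $-17820$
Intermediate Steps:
$h{\left(v,T \right)} = -9 + 9 v$ ($h{\left(v,T \right)} = 9 \left(-1 + v\right) = -9 + 9 v$)
$Q{\left(h{\left(0,-3 \right)} \right)} \left(-220\right) = \left(-9 + 9 \cdot 0\right)^{2} \left(-220\right) = \left(-9 + 0\right)^{2} \left(-220\right) = \left(-9\right)^{2} \left(-220\right) = 81 \left(-220\right) = -17820$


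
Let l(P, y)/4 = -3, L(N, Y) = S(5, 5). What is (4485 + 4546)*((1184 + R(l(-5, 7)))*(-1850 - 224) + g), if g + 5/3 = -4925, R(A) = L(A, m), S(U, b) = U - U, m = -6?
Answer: -66663482468/3 ≈ -2.2221e+10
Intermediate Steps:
S(U, b) = 0
L(N, Y) = 0
l(P, y) = -12 (l(P, y) = 4*(-3) = -12)
R(A) = 0
g = -14780/3 (g = -5/3 - 4925 = -14780/3 ≈ -4926.7)
(4485 + 4546)*((1184 + R(l(-5, 7)))*(-1850 - 224) + g) = (4485 + 4546)*((1184 + 0)*(-1850 - 224) - 14780/3) = 9031*(1184*(-2074) - 14780/3) = 9031*(-2455616 - 14780/3) = 9031*(-7381628/3) = -66663482468/3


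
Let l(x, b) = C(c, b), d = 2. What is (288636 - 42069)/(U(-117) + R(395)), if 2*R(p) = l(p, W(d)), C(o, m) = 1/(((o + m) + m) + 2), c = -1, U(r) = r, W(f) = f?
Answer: -2465670/1169 ≈ -2109.2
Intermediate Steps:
C(o, m) = 1/(2 + o + 2*m) (C(o, m) = 1/(((m + o) + m) + 2) = 1/((o + 2*m) + 2) = 1/(2 + o + 2*m))
l(x, b) = 1/(1 + 2*b) (l(x, b) = 1/(2 - 1 + 2*b) = 1/(1 + 2*b))
R(p) = 1/10 (R(p) = 1/(2*(1 + 2*2)) = 1/(2*(1 + 4)) = (1/2)/5 = (1/2)*(1/5) = 1/10)
(288636 - 42069)/(U(-117) + R(395)) = (288636 - 42069)/(-117 + 1/10) = 246567/(-1169/10) = 246567*(-10/1169) = -2465670/1169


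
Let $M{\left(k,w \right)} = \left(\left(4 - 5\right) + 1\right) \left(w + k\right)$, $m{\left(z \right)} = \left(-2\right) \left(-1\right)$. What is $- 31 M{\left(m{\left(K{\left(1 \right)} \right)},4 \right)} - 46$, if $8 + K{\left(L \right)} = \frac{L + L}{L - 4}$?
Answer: $-46$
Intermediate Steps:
$K{\left(L \right)} = -8 + \frac{2 L}{-4 + L}$ ($K{\left(L \right)} = -8 + \frac{L + L}{L - 4} = -8 + \frac{2 L}{-4 + L}$)
$m{\left(z \right)} = 2$
$M{\left(k,w \right)} = 0$ ($M{\left(k,w \right)} = \left(-1 + 1\right) \left(k + w\right) = 0 \left(k + w\right) = 0$)
$- 31 M{\left(m{\left(K{\left(1 \right)} \right)},4 \right)} - 46 = \left(-31\right) 0 - 46 = 0 - 46 = -46$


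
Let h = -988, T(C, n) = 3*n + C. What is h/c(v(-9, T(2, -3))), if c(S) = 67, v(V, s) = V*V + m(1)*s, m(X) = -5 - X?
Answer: -988/67 ≈ -14.746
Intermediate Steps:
T(C, n) = C + 3*n
v(V, s) = V² - 6*s (v(V, s) = V*V + (-5 - 1*1)*s = V² + (-5 - 1)*s = V² - 6*s)
h/c(v(-9, T(2, -3))) = -988/67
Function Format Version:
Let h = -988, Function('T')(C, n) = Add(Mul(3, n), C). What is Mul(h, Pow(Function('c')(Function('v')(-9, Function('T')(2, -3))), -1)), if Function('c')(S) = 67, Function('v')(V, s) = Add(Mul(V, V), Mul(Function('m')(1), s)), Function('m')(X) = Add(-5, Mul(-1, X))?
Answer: Rational(-988, 67) ≈ -14.746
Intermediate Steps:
Function('T')(C, n) = Add(C, Mul(3, n))
Function('v')(V, s) = Add(Pow(V, 2), Mul(-6, s)) (Function('v')(V, s) = Add(Mul(V, V), Mul(Add(-5, Mul(-1, 1)), s)) = Add(Pow(V, 2), Mul(Add(-5, -1), s)) = Add(Pow(V, 2), Mul(-6, s)))
Mul(h, Pow(Function('c')(Function('v')(-9, Function('T')(2, -3))), -1)) = Mul(-988, Pow(67, -1)) = Mul(-988, Rational(1, 67)) = Rational(-988, 67)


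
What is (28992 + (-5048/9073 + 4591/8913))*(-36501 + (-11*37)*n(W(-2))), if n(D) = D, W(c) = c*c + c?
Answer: -87485448157154005/80867649 ≈ -1.0818e+9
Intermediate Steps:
W(c) = c + c² (W(c) = c² + c = c + c²)
(28992 + (-5048/9073 + 4591/8913))*(-36501 + (-11*37)*n(W(-2))) = (28992 + (-5048/9073 + 4591/8913))*(-36501 + (-11*37)*(-2*(1 - 2))) = (28992 + (-5048*1/9073 + 4591*(1/8913)))*(-36501 - (-814)*(-1)) = (28992 + (-5048/9073 + 4591/8913))*(-36501 - 407*2) = (28992 - 3338681/80867649)*(-36501 - 814) = (2344511541127/80867649)*(-37315) = -87485448157154005/80867649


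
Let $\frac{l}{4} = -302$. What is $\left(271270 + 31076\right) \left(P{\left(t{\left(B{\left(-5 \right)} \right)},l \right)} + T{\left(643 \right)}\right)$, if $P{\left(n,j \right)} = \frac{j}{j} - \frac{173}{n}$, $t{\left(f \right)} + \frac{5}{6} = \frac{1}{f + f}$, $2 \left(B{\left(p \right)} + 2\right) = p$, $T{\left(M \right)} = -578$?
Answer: $- \frac{2024206470}{17} \approx -1.1907 \cdot 10^{8}$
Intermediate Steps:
$l = -1208$ ($l = 4 \left(-302\right) = -1208$)
$B{\left(p \right)} = -2 + \frac{p}{2}$
$t{\left(f \right)} = - \frac{5}{6} + \frac{1}{2 f}$ ($t{\left(f \right)} = - \frac{5}{6} + \frac{1}{f + f} = - \frac{5}{6} + \frac{1}{2 f}$)
$P{\left(n,j \right)} = 1 - \frac{173}{n}$
$\left(271270 + 31076\right) \left(P{\left(t{\left(B{\left(-5 \right)} \right)},l \right)} + T{\left(643 \right)}\right) = \left(271270 + 31076\right) \left(\frac{-173 + \frac{3 - 5 \left(-2 + \frac{1}{2} \left(-5\right)\right)}{6 \left(-2 + \frac{1}{2} \left(-5\right)\right)}}{\frac{1}{6} \frac{1}{-2 + \frac{1}{2} \left(-5\right)} \left(3 - 5 \left(-2 + \frac{1}{2} \left(-5\right)\right)\right)} - 578\right) = 302346 \left(\frac{-173 + \frac{3 - 5 \left(-2 - \frac{5}{2}\right)}{6 \left(-2 - \frac{5}{2}\right)}}{\frac{1}{6} \frac{1}{-2 - \frac{5}{2}} \left(3 - 5 \left(-2 - \frac{5}{2}\right)\right)} - 578\right) = 302346 \left(\frac{-173 + \frac{3 - - \frac{45}{2}}{6 \left(- \frac{9}{2}\right)}}{\frac{1}{6} \frac{1}{- \frac{9}{2}} \left(3 - - \frac{45}{2}\right)} - 578\right) = 302346 \left(\frac{-173 + \frac{1}{6} \left(- \frac{2}{9}\right) \left(3 + \frac{45}{2}\right)}{\frac{1}{6} \left(- \frac{2}{9}\right) \left(3 + \frac{45}{2}\right)} - 578\right) = 302346 \left(\frac{-173 + \frac{1}{6} \left(- \frac{2}{9}\right) \frac{51}{2}}{\frac{1}{6} \left(- \frac{2}{9}\right) \frac{51}{2}} - 578\right) = 302346 \left(\frac{-173 - \frac{17}{18}}{- \frac{17}{18}} - 578\right) = 302346 \left(\left(- \frac{18}{17}\right) \left(- \frac{3131}{18}\right) - 578\right) = 302346 \left(\frac{3131}{17} - 578\right) = 302346 \left(- \frac{6695}{17}\right) = - \frac{2024206470}{17}$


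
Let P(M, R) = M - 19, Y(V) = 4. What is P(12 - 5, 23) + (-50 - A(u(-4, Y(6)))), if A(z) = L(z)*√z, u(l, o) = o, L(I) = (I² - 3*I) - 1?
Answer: -68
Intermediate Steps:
L(I) = -1 + I² - 3*I
P(M, R) = -19 + M
A(z) = √z*(-1 + z² - 3*z) (A(z) = (-1 + z² - 3*z)*√z = √z*(-1 + z² - 3*z))
P(12 - 5, 23) + (-50 - A(u(-4, Y(6)))) = (-19 + (12 - 5)) + (-50 - √4*(-1 + 4² - 3*4)) = (-19 + 7) + (-50 - 2*(-1 + 16 - 12)) = -12 + (-50 - 2*3) = -12 + (-50 - 1*6) = -12 + (-50 - 6) = -12 - 56 = -68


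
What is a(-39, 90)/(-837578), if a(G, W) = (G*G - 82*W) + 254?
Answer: 5605/837578 ≈ 0.0066919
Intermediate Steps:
a(G, W) = 254 + G**2 - 82*W (a(G, W) = (G**2 - 82*W) + 254 = 254 + G**2 - 82*W)
a(-39, 90)/(-837578) = (254 + (-39)**2 - 82*90)/(-837578) = (254 + 1521 - 7380)*(-1/837578) = -5605*(-1/837578) = 5605/837578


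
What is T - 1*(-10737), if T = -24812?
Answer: -14075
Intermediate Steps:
T - 1*(-10737) = -24812 - 1*(-10737) = -24812 + 10737 = -14075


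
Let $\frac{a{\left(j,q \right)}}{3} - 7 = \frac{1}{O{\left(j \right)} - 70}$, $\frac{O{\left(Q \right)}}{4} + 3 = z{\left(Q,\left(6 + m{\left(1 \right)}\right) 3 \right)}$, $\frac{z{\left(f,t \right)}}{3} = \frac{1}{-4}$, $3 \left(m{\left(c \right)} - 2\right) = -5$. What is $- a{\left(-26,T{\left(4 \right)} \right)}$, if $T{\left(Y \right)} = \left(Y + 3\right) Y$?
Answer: $- \frac{1782}{85} \approx -20.965$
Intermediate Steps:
$m{\left(c \right)} = \frac{1}{3}$ ($m{\left(c \right)} = 2 + \frac{1}{3} \left(-5\right) = 2 - \frac{5}{3} = \frac{1}{3}$)
$T{\left(Y \right)} = Y \left(3 + Y\right)$ ($T{\left(Y \right)} = \left(3 + Y\right) Y = Y \left(3 + Y\right)$)
$z{\left(f,t \right)} = - \frac{3}{4}$ ($z{\left(f,t \right)} = \frac{3}{-4} = 3 \left(- \frac{1}{4}\right) = - \frac{3}{4}$)
$O{\left(Q \right)} = -15$ ($O{\left(Q \right)} = -12 + 4 \left(- \frac{3}{4}\right) = -12 - 3 = -15$)
$a{\left(j,q \right)} = \frac{1782}{85}$ ($a{\left(j,q \right)} = 21 + \frac{3}{-15 - 70} = 21 + \frac{3}{-85} = 21 + 3 \left(- \frac{1}{85}\right) = 21 - \frac{3}{85} = \frac{1782}{85}$)
$- a{\left(-26,T{\left(4 \right)} \right)} = \left(-1\right) \frac{1782}{85} = - \frac{1782}{85}$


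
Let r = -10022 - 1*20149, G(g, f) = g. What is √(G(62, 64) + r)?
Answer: I*√30109 ≈ 173.52*I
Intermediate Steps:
r = -30171 (r = -10022 - 20149 = -30171)
√(G(62, 64) + r) = √(62 - 30171) = √(-30109) = I*√30109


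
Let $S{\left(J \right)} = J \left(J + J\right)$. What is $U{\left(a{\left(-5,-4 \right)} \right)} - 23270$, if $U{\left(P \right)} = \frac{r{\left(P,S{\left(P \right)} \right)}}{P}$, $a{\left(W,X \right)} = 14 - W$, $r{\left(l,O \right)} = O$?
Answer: $-23232$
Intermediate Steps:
$S{\left(J \right)} = 2 J^{2}$ ($S{\left(J \right)} = J 2 J = 2 J^{2}$)
$U{\left(P \right)} = 2 P$ ($U{\left(P \right)} = \frac{2 P^{2}}{P} = 2 P$)
$U{\left(a{\left(-5,-4 \right)} \right)} - 23270 = 2 \left(14 - -5\right) - 23270 = 2 \left(14 + 5\right) - 23270 = 2 \cdot 19 - 23270 = 38 - 23270 = -23232$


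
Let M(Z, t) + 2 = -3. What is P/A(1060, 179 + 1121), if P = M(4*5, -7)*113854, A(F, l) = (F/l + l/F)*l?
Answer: -3017131/14068 ≈ -214.47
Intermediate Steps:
M(Z, t) = -5 (M(Z, t) = -2 - 3 = -5)
A(F, l) = l*(F/l + l/F)
P = -569270 (P = -5*113854 = -569270)
P/A(1060, 179 + 1121) = -569270/(1060 + (179 + 1121)**2/1060) = -569270/(1060 + (1/1060)*1300**2) = -569270/(1060 + (1/1060)*1690000) = -569270/(1060 + 84500/53) = -569270/140680/53 = -569270*53/140680 = -3017131/14068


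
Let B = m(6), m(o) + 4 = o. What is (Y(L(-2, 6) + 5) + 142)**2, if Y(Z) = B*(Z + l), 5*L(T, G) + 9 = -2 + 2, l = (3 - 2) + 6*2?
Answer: 760384/25 ≈ 30415.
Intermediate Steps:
m(o) = -4 + o
B = 2 (B = -4 + 6 = 2)
l = 13 (l = 1 + 12 = 13)
L(T, G) = -9/5 (L(T, G) = -9/5 + (-2 + 2)/5 = -9/5 + (1/5)*0 = -9/5 + 0 = -9/5)
Y(Z) = 26 + 2*Z (Y(Z) = 2*(Z + 13) = 2*(13 + Z) = 26 + 2*Z)
(Y(L(-2, 6) + 5) + 142)**2 = ((26 + 2*(-9/5 + 5)) + 142)**2 = ((26 + 2*(16/5)) + 142)**2 = ((26 + 32/5) + 142)**2 = (162/5 + 142)**2 = (872/5)**2 = 760384/25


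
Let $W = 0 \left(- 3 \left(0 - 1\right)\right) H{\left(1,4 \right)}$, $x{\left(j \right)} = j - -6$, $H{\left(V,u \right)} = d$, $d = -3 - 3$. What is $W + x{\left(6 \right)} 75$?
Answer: $900$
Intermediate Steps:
$d = -6$ ($d = -3 - 3 = -6$)
$H{\left(V,u \right)} = -6$
$x{\left(j \right)} = 6 + j$ ($x{\left(j \right)} = j + 6 = 6 + j$)
$W = 0$ ($W = 0 \left(- 3 \left(0 - 1\right)\right) \left(-6\right) = 0 \left(\left(-3\right) \left(-1\right)\right) \left(-6\right) = 0 \cdot 3 \left(-6\right) = 0 \left(-6\right) = 0$)
$W + x{\left(6 \right)} 75 = 0 + \left(6 + 6\right) 75 = 0 + 12 \cdot 75 = 0 + 900 = 900$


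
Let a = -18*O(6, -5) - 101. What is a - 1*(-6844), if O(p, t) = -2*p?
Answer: 6959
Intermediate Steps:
a = 115 (a = -(-36)*6 - 101 = -18*(-12) - 101 = 216 - 101 = 115)
a - 1*(-6844) = 115 - 1*(-6844) = 115 + 6844 = 6959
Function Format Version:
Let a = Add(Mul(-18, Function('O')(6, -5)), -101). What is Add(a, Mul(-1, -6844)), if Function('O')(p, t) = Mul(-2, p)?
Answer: 6959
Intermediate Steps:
a = 115 (a = Add(Mul(-18, Mul(-2, 6)), -101) = Add(Mul(-18, -12), -101) = Add(216, -101) = 115)
Add(a, Mul(-1, -6844)) = Add(115, Mul(-1, -6844)) = Add(115, 6844) = 6959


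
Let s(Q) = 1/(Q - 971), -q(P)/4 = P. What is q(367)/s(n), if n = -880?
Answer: 2717268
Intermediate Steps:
q(P) = -4*P
s(Q) = 1/(-971 + Q)
q(367)/s(n) = (-4*367)/(1/(-971 - 880)) = -1468/(1/(-1851)) = -1468/(-1/1851) = -1468*(-1851) = 2717268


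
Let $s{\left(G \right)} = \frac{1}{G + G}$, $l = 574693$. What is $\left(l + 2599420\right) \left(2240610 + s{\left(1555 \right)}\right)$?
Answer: $\frac{22118162416146413}{3110} \approx 7.1119 \cdot 10^{12}$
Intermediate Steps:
$s{\left(G \right)} = \frac{1}{2 G}$
$\left(l + 2599420\right) \left(2240610 + s{\left(1555 \right)}\right) = \left(574693 + 2599420\right) \left(2240610 + \frac{1}{2 \cdot 1555}\right) = 3174113 \left(2240610 + \frac{1}{2} \cdot \frac{1}{1555}\right) = 3174113 \left(2240610 + \frac{1}{3110}\right) = 3174113 \cdot \frac{6968297101}{3110} = \frac{22118162416146413}{3110}$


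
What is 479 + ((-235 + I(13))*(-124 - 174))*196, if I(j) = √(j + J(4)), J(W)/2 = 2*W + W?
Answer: 13726359 - 58408*√37 ≈ 1.3371e+7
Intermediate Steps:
J(W) = 6*W (J(W) = 2*(2*W + W) = 2*(3*W) = 6*W)
I(j) = √(24 + j) (I(j) = √(j + 6*4) = √(j + 24) = √(24 + j))
479 + ((-235 + I(13))*(-124 - 174))*196 = 479 + ((-235 + √(24 + 13))*(-124 - 174))*196 = 479 + ((-235 + √37)*(-298))*196 = 479 + (70030 - 298*√37)*196 = 479 + (13725880 - 58408*√37) = 13726359 - 58408*√37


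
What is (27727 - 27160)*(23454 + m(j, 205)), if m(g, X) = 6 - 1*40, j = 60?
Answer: 13279140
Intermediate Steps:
m(g, X) = -34 (m(g, X) = 6 - 40 = -34)
(27727 - 27160)*(23454 + m(j, 205)) = (27727 - 27160)*(23454 - 34) = 567*23420 = 13279140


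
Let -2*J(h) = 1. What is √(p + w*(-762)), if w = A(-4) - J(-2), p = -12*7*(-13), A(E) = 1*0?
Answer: 3*√79 ≈ 26.665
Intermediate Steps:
J(h) = -½ (J(h) = -½*1 = -½)
A(E) = 0
p = 1092 (p = -84*(-13) = 1092)
w = ½ (w = 0 - 1*(-½) = 0 + ½ = ½ ≈ 0.50000)
√(p + w*(-762)) = √(1092 + (½)*(-762)) = √(1092 - 381) = √711 = 3*√79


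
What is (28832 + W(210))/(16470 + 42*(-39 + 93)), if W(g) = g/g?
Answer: 9611/6246 ≈ 1.5387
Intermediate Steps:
W(g) = 1
(28832 + W(210))/(16470 + 42*(-39 + 93)) = (28832 + 1)/(16470 + 42*(-39 + 93)) = 28833/(16470 + 42*54) = 28833/(16470 + 2268) = 28833/18738 = 28833*(1/18738) = 9611/6246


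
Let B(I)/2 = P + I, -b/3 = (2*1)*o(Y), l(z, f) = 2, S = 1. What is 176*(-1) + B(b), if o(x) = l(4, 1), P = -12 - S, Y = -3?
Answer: -226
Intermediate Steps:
P = -13 (P = -12 - 1*1 = -12 - 1 = -13)
o(x) = 2
b = -12 (b = -3*2*1*2 = -6*2 = -3*4 = -12)
B(I) = -26 + 2*I (B(I) = 2*(-13 + I) = -26 + 2*I)
176*(-1) + B(b) = 176*(-1) + (-26 + 2*(-12)) = -176 + (-26 - 24) = -176 - 50 = -226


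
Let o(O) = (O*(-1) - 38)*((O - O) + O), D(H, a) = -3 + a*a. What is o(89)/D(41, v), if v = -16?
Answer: -11303/253 ≈ -44.676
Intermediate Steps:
D(H, a) = -3 + a²
o(O) = O*(-38 - O) (o(O) = (-O - 38)*(0 + O) = (-38 - O)*O = O*(-38 - O))
o(89)/D(41, v) = (-1*89*(38 + 89))/(-3 + (-16)²) = (-1*89*127)/(-3 + 256) = -11303/253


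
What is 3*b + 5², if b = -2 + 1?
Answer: 22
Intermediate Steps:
b = -1
3*b + 5² = 3*(-1) + 5² = -3 + 25 = 22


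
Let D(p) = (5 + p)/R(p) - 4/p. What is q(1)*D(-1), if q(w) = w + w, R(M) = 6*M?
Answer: 20/3 ≈ 6.6667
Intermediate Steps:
D(p) = -4/p + (5 + p)/(6*p) (D(p) = (5 + p)/((6*p)) - 4/p = (5 + p)*(1/(6*p)) - 4/p = (5 + p)/(6*p) - 4/p = -4/p + (5 + p)/(6*p))
q(w) = 2*w
q(1)*D(-1) = (2*1)*((1/6)*(-19 - 1)/(-1)) = 2*((1/6)*(-1)*(-20)) = 2*(10/3) = 20/3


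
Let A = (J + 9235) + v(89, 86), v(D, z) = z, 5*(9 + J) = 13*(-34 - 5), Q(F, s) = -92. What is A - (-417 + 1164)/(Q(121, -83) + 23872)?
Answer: 219027321/23780 ≈ 9210.6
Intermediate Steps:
J = -552/5 (J = -9 + (13*(-34 - 5))/5 = -9 + (13*(-39))/5 = -9 + (⅕)*(-507) = -9 - 507/5 = -552/5 ≈ -110.40)
A = 46053/5 (A = (-552/5 + 9235) + 86 = 45623/5 + 86 = 46053/5 ≈ 9210.6)
A - (-417 + 1164)/(Q(121, -83) + 23872) = 46053/5 - (-417 + 1164)/(-92 + 23872) = 46053/5 - 747/23780 = 219027321/23780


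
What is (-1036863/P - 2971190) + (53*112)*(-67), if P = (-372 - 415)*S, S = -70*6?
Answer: -371185967981/110180 ≈ -3.3689e+6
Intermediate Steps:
S = -420
P = 330540 (P = (-372 - 415)*(-420) = -787*(-420) = 330540)
(-1036863/P - 2971190) + (53*112)*(-67) = (-1036863/330540 - 2971190) + (53*112)*(-67) = (-1036863*1/330540 - 2971190) + 5936*(-67) = (-345621/110180 - 2971190) - 397712 = -327366059821/110180 - 397712 = -371185967981/110180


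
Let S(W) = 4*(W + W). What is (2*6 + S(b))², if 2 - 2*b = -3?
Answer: 1024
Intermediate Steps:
b = 5/2 (b = 1 - ½*(-3) = 1 + 3/2 = 5/2 ≈ 2.5000)
S(W) = 8*W (S(W) = 4*(2*W) = 8*W)
(2*6 + S(b))² = (2*6 + 8*(5/2))² = (12 + 20)² = 32² = 1024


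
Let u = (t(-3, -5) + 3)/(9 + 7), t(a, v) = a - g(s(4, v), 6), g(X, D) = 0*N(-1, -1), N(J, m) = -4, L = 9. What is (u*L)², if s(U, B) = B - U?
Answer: 0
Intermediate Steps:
g(X, D) = 0 (g(X, D) = 0*(-4) = 0)
t(a, v) = a (t(a, v) = a - 1*0 = a + 0 = a)
u = 0 (u = (-3 + 3)/(9 + 7) = 0/16 = 0*(1/16) = 0)
(u*L)² = (0*9)² = 0² = 0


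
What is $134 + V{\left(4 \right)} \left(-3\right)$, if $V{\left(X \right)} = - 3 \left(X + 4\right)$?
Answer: $206$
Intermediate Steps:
$V{\left(X \right)} = -12 - 3 X$ ($V{\left(X \right)} = - 3 \left(4 + X\right) = -12 - 3 X$)
$134 + V{\left(4 \right)} \left(-3\right) = 134 + \left(-12 - 12\right) \left(-3\right) = 134 - -72 = 134 + 72 = 206$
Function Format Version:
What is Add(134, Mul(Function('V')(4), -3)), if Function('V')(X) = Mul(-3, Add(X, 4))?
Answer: 206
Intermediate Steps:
Function('V')(X) = Add(-12, Mul(-3, X)) (Function('V')(X) = Mul(-3, Add(4, X)) = Add(-12, Mul(-3, X)))
Add(134, Mul(Function('V')(4), -3)) = Add(134, Mul(Add(-12, Mul(-3, 4)), -3)) = Add(134, Mul(Add(-12, -12), -3)) = Add(134, Mul(-24, -3)) = Add(134, 72) = 206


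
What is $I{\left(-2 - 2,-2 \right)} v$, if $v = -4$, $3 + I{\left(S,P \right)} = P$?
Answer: $20$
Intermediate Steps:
$I{\left(S,P \right)} = -3 + P$
$I{\left(-2 - 2,-2 \right)} v = \left(-3 - 2\right) \left(-4\right) = \left(-5\right) \left(-4\right) = 20$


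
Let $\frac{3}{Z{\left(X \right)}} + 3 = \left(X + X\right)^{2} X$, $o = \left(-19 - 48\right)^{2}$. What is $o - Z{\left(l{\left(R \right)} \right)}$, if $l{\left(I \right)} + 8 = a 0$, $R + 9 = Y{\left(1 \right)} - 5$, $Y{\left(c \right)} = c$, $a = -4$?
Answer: $\frac{9206942}{2051} \approx 4489.0$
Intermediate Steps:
$R = -13$ ($R = -9 + \left(1 - 5\right) = -9 - 4 = -13$)
$o = 4489$ ($o = \left(-67\right)^{2} = 4489$)
$l{\left(I \right)} = -8$ ($l{\left(I \right)} = -8 - 0 = -8 + 0 = -8$)
$Z{\left(X \right)} = \frac{3}{-3 + 4 X^{3}}$ ($Z{\left(X \right)} = \frac{3}{-3 + \left(X + X\right)^{2} X} = \frac{3}{-3 + \left(2 X\right)^{2} X} = \frac{3}{-3 + 4 X^{2} X} = \frac{3}{-3 + 4 X^{3}}$)
$o - Z{\left(l{\left(R \right)} \right)} = 4489 - \frac{3}{-3 + 4 \left(-8\right)^{3}} = 4489 - \frac{3}{-3 + 4 \left(-512\right)} = 4489 - \frac{3}{-3 - 2048} = 4489 - \frac{3}{-2051} = 4489 - 3 \left(- \frac{1}{2051}\right) = 4489 - - \frac{3}{2051} = 4489 + \frac{3}{2051} = \frac{9206942}{2051}$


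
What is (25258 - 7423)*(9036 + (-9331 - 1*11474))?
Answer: -209900115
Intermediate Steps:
(25258 - 7423)*(9036 + (-9331 - 1*11474)) = 17835*(9036 + (-9331 - 11474)) = 17835*(9036 - 20805) = 17835*(-11769) = -209900115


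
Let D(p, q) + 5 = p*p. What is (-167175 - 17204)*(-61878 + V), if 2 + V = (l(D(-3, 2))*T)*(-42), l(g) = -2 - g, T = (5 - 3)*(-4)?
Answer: 11781080584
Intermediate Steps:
D(p, q) = -5 + p² (D(p, q) = -5 + p*p = -5 + p²)
T = -8 (T = 2*(-4) = -8)
V = -2018 (V = -2 + ((-2 - (-5 + (-3)²))*(-8))*(-42) = -2 + ((-2 - (-5 + 9))*(-8))*(-42) = -2 + ((-2 - 1*4)*(-8))*(-42) = -2 + ((-2 - 4)*(-8))*(-42) = -2 - 6*(-8)*(-42) = -2 + 48*(-42) = -2 - 2016 = -2018)
(-167175 - 17204)*(-61878 + V) = (-167175 - 17204)*(-61878 - 2018) = -184379*(-63896) = 11781080584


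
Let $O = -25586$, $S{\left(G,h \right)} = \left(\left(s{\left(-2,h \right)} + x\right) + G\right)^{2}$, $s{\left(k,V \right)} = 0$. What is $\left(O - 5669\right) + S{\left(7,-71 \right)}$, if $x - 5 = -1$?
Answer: $-31134$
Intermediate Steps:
$x = 4$ ($x = 5 - 1 = 4$)
$S{\left(G,h \right)} = \left(4 + G\right)^{2}$ ($S{\left(G,h \right)} = \left(\left(0 + 4\right) + G\right)^{2} = \left(4 + G\right)^{2}$)
$\left(O - 5669\right) + S{\left(7,-71 \right)} = \left(-25586 - 5669\right) + \left(4 + 7\right)^{2} = -31255 + 11^{2} = -31255 + 121 = -31134$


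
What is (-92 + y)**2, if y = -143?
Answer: 55225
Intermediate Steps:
(-92 + y)**2 = (-92 - 143)**2 = (-235)**2 = 55225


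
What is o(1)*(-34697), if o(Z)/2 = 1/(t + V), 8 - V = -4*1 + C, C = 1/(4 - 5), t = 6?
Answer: -69394/19 ≈ -3652.3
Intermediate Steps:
C = -1 (C = 1/(-1) = -1)
V = 13 (V = 8 - (-4*1 - 1) = 8 - (-4 - 1) = 8 - 1*(-5) = 8 + 5 = 13)
o(Z) = 2/19 (o(Z) = 2/(6 + 13) = 2/19)
o(1)*(-34697) = (2/19)*(-34697) = -69394/19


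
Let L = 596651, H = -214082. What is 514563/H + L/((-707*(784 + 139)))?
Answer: -463515985225/139701564002 ≈ -3.3179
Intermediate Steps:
514563/H + L/((-707*(784 + 139))) = 514563/(-214082) + 596651/((-707*(784 + 139))) = 514563*(-1/214082) + 596651/((-707*923)) = -514563/214082 + 596651/(-652561) = -514563/214082 + 596651*(-1/652561) = -514563/214082 - 596651/652561 = -463515985225/139701564002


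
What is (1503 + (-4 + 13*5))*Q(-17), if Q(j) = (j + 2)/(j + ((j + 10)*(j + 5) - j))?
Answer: -1955/7 ≈ -279.29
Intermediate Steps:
Q(j) = (2 + j)/((5 + j)*(10 + j)) (Q(j) = (2 + j)/(j + ((10 + j)*(5 + j) - j)) = (2 + j)/(j + ((5 + j)*(10 + j) - j)) = (2 + j)/(j + (-j + (5 + j)*(10 + j))) = (2 + j)/(((5 + j)*(10 + j))) = (2 + j)*(1/((5 + j)*(10 + j))) = (2 + j)/((5 + j)*(10 + j)))
(1503 + (-4 + 13*5))*Q(-17) = (1503 + (-4 + 13*5))*((2 - 17)/(50 + (-17)² + 15*(-17))) = (1503 + (-4 + 65))*(-15/(50 + 289 - 255)) = (1503 + 61)*(-15/84) = 1564*((1/84)*(-15)) = 1564*(-5/28) = -1955/7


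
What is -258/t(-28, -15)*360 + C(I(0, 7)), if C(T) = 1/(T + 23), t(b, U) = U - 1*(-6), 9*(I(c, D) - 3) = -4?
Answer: 2373609/230 ≈ 10320.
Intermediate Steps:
I(c, D) = 23/9 (I(c, D) = 3 + (⅑)*(-4) = 3 - 4/9 = 23/9)
t(b, U) = 6 + U (t(b, U) = U + 6 = 6 + U)
C(T) = 1/(23 + T)
-258/t(-28, -15)*360 + C(I(0, 7)) = -258/(6 - 15)*360 + 1/(23 + 23/9) = -258/(-9)*360 + 1/(230/9) = -258*(-⅑)*360 + 9/230 = (86/3)*360 + 9/230 = 10320 + 9/230 = 2373609/230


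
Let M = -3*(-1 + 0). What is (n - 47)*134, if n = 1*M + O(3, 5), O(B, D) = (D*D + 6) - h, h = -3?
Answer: -1340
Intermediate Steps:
M = 3 (M = -3*(-1) = 3)
O(B, D) = 9 + D² (O(B, D) = (D*D + 6) - 1*(-3) = (D² + 6) + 3 = (6 + D²) + 3 = 9 + D²)
n = 37 (n = 1*3 + (9 + 5²) = 3 + (9 + 25) = 3 + 34 = 37)
(n - 47)*134 = (37 - 47)*134 = -10*134 = -1340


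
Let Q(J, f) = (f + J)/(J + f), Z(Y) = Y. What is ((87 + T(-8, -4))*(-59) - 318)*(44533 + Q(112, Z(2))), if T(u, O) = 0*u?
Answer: -242754834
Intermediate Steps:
Q(J, f) = 1 (Q(J, f) = (J + f)/(J + f) = 1)
T(u, O) = 0
((87 + T(-8, -4))*(-59) - 318)*(44533 + Q(112, Z(2))) = ((87 + 0)*(-59) - 318)*(44533 + 1) = (87*(-59) - 318)*44534 = (-5133 - 318)*44534 = -5451*44534 = -242754834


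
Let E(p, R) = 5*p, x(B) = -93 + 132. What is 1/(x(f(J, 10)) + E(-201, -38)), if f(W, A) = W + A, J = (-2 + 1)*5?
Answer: -1/966 ≈ -0.0010352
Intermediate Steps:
J = -5 (J = -1*5 = -5)
f(W, A) = A + W
x(B) = 39
1/(x(f(J, 10)) + E(-201, -38)) = 1/(39 + 5*(-201)) = 1/(39 - 1005) = 1/(-966) = -1/966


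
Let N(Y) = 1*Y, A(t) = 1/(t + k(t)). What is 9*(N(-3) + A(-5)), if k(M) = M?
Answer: -279/10 ≈ -27.900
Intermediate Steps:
A(t) = 1/(2*t) (A(t) = 1/(t + t) = 1/(2*t))
N(Y) = Y
9*(N(-3) + A(-5)) = 9*(-3 + (½)/(-5)) = 9*(-3 + (½)*(-⅕)) = 9*(-3 - ⅒) = 9*(-31/10) = -279/10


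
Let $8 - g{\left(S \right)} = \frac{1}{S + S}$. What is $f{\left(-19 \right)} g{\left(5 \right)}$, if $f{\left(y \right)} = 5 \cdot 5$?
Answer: $\frac{395}{2} \approx 197.5$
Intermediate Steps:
$f{\left(y \right)} = 25$
$g{\left(S \right)} = 8 - \frac{1}{2 S}$ ($g{\left(S \right)} = 8 - \frac{1}{S + S} = 8 - \frac{1}{2 S}$)
$f{\left(-19 \right)} g{\left(5 \right)} = 25 \left(8 - \frac{1}{2 \cdot 5}\right) = 25 \left(8 - \frac{1}{10}\right) = 25 \cdot \frac{79}{10} = \frac{395}{2}$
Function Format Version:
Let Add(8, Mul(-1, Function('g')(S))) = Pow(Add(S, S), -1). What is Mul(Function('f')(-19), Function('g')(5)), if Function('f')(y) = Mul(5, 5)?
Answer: Rational(395, 2) ≈ 197.50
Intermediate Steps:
Function('f')(y) = 25
Function('g')(S) = Add(8, Mul(Rational(-1, 2), Pow(S, -1))) (Function('g')(S) = Add(8, Mul(-1, Pow(Add(S, S), -1))) = Add(8, Mul(-1, Pow(Mul(2, S), -1))) = Add(8, Mul(-1, Mul(Rational(1, 2), Pow(S, -1)))) = Add(8, Mul(Rational(-1, 2), Pow(S, -1))))
Mul(Function('f')(-19), Function('g')(5)) = Mul(25, Add(8, Mul(Rational(-1, 2), Pow(5, -1)))) = Mul(25, Add(8, Mul(Rational(-1, 2), Rational(1, 5)))) = Mul(25, Add(8, Rational(-1, 10))) = Mul(25, Rational(79, 10)) = Rational(395, 2)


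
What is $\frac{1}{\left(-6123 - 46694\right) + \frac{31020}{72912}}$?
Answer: $- \frac{6076}{320913507} \approx -1.8933 \cdot 10^{-5}$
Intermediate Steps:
$\frac{1}{\left(-6123 - 46694\right) + \frac{31020}{72912}} = \frac{1}{\left(-6123 - 46694\right) + 31020 \cdot \frac{1}{72912}} = \frac{1}{-52817 + \frac{2585}{6076}} = \frac{1}{- \frac{320913507}{6076}} = - \frac{6076}{320913507}$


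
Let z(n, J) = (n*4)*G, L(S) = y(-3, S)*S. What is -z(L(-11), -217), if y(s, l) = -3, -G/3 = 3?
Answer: 1188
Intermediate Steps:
G = -9 (G = -3*3 = -9)
L(S) = -3*S
z(n, J) = -36*n (z(n, J) = (n*4)*(-9) = (4*n)*(-9) = -36*n)
-z(L(-11), -217) = -(-36)*(-3*(-11)) = -(-36)*33 = -1*(-1188) = 1188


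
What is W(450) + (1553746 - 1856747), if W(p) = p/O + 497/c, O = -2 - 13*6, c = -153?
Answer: -370884085/1224 ≈ -3.0301e+5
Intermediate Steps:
O = -80 (O = -2 - 78 = -80)
W(p) = -497/153 - p/80 (W(p) = p/(-80) + 497/(-153) = p*(-1/80) + 497*(-1/153) = -p/80 - 497/153 = -497/153 - p/80)
W(450) + (1553746 - 1856747) = (-497/153 - 1/80*450) + (1553746 - 1856747) = (-497/153 - 45/8) - 303001 = -10861/1224 - 303001 = -370884085/1224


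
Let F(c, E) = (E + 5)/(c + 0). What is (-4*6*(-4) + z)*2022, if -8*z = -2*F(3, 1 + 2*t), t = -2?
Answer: 194449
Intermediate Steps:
F(c, E) = (5 + E)/c
z = ⅙ (z = -(-1)*(5 + (1 + 2*(-2)))/3/4 = -(-1)*(5 + (1 - 4))/3/4 = -(-1)*(5 - 3)/3/4 = -(-1)*(⅓)*2/4 = -(-1)*2/(4*3) = -⅛*(-4/3) = ⅙ ≈ 0.16667)
(-4*6*(-4) + z)*2022 = (-4*6*(-4) + ⅙)*2022 = (-24*(-4) + ⅙)*2022 = (96 + ⅙)*2022 = (577/6)*2022 = 194449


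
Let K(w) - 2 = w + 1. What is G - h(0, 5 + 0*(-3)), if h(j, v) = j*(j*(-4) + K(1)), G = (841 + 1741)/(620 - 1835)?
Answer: -2582/1215 ≈ -2.1251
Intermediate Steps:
G = -2582/1215 (G = 2582/(-1215) = 2582*(-1/1215) = -2582/1215 ≈ -2.1251)
K(w) = 3 + w (K(w) = 2 + (w + 1) = 2 + (1 + w) = 3 + w)
h(j, v) = j*(4 - 4*j) (h(j, v) = j*(j*(-4) + (3 + 1)) = j*(-4*j + 4) = j*(4 - 4*j))
G - h(0, 5 + 0*(-3)) = -2582/1215 - 4*0*(1 - 1*0) = -2582/1215 - 4*0*(1 + 0) = -2582/1215 - 4*0 = -2582/1215 - 1*0 = -2582/1215 + 0 = -2582/1215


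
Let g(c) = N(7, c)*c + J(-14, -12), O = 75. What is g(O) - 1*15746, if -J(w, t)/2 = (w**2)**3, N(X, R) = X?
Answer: -15074293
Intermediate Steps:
J(w, t) = -2*w**6
g(c) = -15059072 + 7*c (g(c) = 7*c - 2*(-14)**6 = 7*c - 2*7529536 = 7*c - 15059072 = -15059072 + 7*c)
g(O) - 1*15746 = (-15059072 + 7*75) - 1*15746 = (-15059072 + 525) - 15746 = -15058547 - 15746 = -15074293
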